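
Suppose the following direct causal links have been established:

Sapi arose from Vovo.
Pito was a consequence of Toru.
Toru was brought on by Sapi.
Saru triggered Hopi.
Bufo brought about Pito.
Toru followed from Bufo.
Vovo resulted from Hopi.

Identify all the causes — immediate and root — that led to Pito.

Immediate causes of Pito: Bufo, Toru.
Further upstream: Saru, Hopi, Vovo, Sapi.

Bufo, Hopi, Sapi, Saru, Toru, Vovo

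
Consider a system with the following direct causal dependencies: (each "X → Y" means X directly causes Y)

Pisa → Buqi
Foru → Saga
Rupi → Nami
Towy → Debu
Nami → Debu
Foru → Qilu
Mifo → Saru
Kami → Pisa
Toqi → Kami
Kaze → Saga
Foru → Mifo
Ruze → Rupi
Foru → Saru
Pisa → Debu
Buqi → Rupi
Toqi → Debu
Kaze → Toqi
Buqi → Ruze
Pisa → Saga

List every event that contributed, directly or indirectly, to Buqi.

Immediate cause of Buqi: Pisa.
Further upstream: Kaze, Toqi, Kami.

Kami, Kaze, Pisa, Toqi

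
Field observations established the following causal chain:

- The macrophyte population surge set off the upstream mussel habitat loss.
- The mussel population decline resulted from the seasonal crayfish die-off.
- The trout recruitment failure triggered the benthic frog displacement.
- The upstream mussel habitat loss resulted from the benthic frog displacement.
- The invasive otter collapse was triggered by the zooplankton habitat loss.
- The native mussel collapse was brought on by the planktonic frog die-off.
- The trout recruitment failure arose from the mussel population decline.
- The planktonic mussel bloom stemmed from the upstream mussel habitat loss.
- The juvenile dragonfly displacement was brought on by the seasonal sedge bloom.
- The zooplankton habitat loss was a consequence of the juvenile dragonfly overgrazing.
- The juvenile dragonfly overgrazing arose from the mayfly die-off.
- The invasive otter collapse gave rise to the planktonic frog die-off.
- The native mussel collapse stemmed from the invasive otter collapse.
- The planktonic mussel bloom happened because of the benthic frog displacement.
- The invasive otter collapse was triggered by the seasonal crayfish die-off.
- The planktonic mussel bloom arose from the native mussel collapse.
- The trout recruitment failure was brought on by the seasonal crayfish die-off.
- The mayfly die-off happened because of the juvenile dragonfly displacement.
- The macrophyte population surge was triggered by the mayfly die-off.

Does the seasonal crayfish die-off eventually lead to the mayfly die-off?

The seasonal crayfish die-off leads to the mussel population decline, the trout recruitment failure, the benthic frog displacement, the upstream mussel habitat loss, the invasive otter collapse, the planktonic frog die-off, the native mussel collapse, the planktonic mussel bloom; the mayfly die-off is not among them.

No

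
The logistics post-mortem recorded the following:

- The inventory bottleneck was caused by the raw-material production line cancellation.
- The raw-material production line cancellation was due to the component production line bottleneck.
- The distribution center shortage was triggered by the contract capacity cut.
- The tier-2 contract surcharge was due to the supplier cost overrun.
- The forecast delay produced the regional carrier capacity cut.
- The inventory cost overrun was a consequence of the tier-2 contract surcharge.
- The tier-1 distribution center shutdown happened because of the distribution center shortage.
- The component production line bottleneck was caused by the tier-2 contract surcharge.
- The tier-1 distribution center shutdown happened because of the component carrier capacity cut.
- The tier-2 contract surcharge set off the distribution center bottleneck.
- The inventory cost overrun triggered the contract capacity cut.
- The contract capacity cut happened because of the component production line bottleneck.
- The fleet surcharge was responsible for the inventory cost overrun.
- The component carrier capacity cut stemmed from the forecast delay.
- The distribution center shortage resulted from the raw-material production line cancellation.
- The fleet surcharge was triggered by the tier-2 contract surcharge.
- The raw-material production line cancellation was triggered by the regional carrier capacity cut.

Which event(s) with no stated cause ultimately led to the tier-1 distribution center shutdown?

Tracing upstream from the tier-1 distribution center shutdown: the tier-1 distribution center shutdown ← the component carrier capacity cut ← the forecast delay.
A separate upstream branch: the tier-1 distribution center shutdown ← the distribution center shortage ← the raw-material production line cancellation ← the component production line bottleneck ← the tier-2 contract surcharge ← the supplier cost overrun.
Each of those chain origins has no stated cause.

the forecast delay, the supplier cost overrun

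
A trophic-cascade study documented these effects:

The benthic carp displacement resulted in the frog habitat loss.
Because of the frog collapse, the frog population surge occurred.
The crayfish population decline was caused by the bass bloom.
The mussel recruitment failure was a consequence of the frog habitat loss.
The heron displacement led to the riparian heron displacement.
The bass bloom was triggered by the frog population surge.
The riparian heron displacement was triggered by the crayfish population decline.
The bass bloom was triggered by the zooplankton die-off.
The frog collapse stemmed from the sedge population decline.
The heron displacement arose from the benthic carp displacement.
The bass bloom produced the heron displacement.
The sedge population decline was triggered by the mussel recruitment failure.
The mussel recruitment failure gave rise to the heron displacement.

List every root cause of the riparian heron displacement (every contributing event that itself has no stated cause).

Tracing upstream from the riparian heron displacement: the riparian heron displacement ← the heron displacement ← the benthic carp displacement.
A separate upstream branch: the riparian heron displacement ← the heron displacement ← the bass bloom ← the zooplankton die-off.
Each of those chain origins has no stated cause.

the benthic carp displacement, the zooplankton die-off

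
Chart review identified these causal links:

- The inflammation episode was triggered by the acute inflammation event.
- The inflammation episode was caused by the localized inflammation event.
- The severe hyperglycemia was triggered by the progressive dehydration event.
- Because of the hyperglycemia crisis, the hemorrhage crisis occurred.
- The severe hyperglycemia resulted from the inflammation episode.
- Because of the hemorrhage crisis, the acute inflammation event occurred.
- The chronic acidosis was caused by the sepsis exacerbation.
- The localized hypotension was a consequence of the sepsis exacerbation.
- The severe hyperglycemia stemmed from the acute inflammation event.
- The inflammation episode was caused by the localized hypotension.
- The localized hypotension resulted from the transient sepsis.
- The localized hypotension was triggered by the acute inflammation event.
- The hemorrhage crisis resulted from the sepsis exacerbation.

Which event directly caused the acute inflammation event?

the hemorrhage crisis

Upstream contributors include the sepsis exacerbation, the hyperglycemia crisis, but only the hemorrhage crisis feeds directly into the acute inflammation event.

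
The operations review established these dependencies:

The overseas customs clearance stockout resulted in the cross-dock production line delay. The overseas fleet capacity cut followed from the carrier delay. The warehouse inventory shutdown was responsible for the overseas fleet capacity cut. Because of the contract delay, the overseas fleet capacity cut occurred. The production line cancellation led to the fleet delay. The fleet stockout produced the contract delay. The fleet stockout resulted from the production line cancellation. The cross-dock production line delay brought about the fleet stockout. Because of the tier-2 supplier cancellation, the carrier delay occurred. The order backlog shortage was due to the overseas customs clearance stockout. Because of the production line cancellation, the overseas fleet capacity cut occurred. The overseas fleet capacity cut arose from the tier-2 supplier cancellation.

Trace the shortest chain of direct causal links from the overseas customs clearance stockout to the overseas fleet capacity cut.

the overseas customs clearance stockout → the cross-dock production line delay
the cross-dock production line delay → the fleet stockout
the fleet stockout → the contract delay
the contract delay → the overseas fleet capacity cut
Length: 4 steps.

the overseas customs clearance stockout → the cross-dock production line delay → the fleet stockout → the contract delay → the overseas fleet capacity cut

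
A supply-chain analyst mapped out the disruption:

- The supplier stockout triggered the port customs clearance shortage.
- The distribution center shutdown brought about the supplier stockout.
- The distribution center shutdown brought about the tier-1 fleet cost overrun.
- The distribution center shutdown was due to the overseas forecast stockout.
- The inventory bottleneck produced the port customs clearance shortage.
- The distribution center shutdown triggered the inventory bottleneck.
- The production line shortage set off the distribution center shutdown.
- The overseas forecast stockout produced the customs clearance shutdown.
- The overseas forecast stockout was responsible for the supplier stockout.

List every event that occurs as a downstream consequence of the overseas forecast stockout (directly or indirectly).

Direct effects: the distribution center shutdown, the supplier stockout, the customs clearance shutdown.
2 steps out: the inventory bottleneck, the port customs clearance shortage, the tier-1 fleet cost overrun.
Not reachable from it: the production line shortage.

the customs clearance shutdown, the distribution center shutdown, the inventory bottleneck, the port customs clearance shortage, the supplier stockout, the tier-1 fleet cost overrun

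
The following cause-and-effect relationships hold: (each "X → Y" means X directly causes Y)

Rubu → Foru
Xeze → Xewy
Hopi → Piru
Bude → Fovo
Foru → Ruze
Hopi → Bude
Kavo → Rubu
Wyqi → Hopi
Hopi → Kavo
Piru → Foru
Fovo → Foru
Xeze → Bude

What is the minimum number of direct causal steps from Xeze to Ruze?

Shortest chain: Xeze → Bude → Fovo → Foru → Ruze.

4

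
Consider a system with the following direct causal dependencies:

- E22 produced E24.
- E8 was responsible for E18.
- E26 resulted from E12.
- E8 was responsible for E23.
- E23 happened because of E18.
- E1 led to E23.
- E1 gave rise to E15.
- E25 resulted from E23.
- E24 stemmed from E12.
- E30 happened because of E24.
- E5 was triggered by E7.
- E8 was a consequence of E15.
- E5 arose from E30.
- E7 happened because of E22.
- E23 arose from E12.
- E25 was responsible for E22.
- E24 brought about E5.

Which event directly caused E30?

E24

Upstream contributors include E1, E15, E8, E18, E12, E23, E25, E22, but only E24 feeds directly into E30.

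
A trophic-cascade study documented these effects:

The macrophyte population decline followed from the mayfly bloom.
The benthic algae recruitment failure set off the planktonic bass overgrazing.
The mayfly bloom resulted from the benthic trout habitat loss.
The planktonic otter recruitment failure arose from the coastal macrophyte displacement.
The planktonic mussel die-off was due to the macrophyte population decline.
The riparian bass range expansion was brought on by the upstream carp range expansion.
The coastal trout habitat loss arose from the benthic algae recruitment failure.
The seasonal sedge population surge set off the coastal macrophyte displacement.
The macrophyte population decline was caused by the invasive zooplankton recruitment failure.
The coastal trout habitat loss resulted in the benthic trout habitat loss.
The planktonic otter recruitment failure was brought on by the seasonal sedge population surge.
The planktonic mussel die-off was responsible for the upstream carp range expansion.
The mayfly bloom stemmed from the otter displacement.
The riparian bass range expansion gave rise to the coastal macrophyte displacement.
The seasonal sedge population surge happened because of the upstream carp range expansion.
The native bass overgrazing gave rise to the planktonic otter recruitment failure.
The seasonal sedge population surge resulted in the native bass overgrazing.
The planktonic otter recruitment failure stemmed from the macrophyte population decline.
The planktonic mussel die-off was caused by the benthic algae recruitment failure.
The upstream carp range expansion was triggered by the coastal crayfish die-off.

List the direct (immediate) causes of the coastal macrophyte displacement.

Upstream contributors include the otter displacement, the benthic algae recruitment failure, the coastal trout habitat loss, the invasive zooplankton recruitment failure, the benthic trout habitat loss, the coastal crayfish die-off, the mayfly bloom, the macrophyte population decline, the planktonic mussel die-off, the upstream carp range expansion, but only the riparian bass range expansion, the seasonal sedge population surge feed directly into the coastal macrophyte displacement.

the riparian bass range expansion, the seasonal sedge population surge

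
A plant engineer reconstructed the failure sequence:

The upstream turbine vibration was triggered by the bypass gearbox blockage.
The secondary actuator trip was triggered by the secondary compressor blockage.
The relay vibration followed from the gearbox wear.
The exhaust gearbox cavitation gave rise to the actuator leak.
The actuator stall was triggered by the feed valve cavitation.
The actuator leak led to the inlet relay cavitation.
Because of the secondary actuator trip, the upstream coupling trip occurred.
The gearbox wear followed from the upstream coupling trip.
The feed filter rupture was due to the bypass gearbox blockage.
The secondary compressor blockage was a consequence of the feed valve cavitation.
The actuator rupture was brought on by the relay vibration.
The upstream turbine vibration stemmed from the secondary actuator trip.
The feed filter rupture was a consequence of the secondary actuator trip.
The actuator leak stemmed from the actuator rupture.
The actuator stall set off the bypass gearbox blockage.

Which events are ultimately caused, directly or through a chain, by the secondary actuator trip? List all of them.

the actuator leak, the actuator rupture, the feed filter rupture, the gearbox wear, the inlet relay cavitation, the relay vibration, the upstream coupling trip, the upstream turbine vibration

Direct effects: the upstream coupling trip, the feed filter rupture, the upstream turbine vibration.
2 steps out: the gearbox wear.
3 steps out: the relay vibration.
4 steps out: the actuator rupture.
5 steps out: the actuator leak.
6 steps out: the inlet relay cavitation.
Not reachable from it: the feed valve cavitation, the secondary compressor blockage, the actuator stall, the bypass gearbox blockage, the exhaust gearbox cavitation.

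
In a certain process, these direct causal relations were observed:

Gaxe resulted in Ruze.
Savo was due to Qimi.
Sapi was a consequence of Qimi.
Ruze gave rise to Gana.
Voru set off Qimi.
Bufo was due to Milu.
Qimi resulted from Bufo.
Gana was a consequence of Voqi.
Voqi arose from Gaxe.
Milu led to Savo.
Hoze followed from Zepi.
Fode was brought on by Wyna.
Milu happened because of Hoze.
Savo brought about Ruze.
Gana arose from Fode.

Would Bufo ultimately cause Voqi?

Bufo leads to Qimi, Savo, Sapi, Ruze, Gana; Voqi is not among them.

No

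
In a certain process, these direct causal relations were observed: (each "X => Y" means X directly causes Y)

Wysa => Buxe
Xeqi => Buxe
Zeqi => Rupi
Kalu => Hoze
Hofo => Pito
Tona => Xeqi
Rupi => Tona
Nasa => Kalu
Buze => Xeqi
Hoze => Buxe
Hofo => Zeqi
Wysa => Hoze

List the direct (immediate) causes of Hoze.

Kalu, Wysa

Upstream contributors include Nasa, but only Kalu, Wysa feed directly into Hoze.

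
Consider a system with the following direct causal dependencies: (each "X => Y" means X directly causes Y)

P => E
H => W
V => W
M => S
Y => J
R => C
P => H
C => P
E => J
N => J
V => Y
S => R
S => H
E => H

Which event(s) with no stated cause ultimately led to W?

Tracing upstream from W: W ← V.
A separate upstream branch: W ← H ← S ← M.
Each of those chain origins has no stated cause.

M, V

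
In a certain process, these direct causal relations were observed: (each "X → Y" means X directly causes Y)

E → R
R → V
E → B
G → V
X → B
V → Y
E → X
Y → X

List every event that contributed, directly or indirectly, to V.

E, G, R

Immediate causes of V: R, G.
Further upstream: E.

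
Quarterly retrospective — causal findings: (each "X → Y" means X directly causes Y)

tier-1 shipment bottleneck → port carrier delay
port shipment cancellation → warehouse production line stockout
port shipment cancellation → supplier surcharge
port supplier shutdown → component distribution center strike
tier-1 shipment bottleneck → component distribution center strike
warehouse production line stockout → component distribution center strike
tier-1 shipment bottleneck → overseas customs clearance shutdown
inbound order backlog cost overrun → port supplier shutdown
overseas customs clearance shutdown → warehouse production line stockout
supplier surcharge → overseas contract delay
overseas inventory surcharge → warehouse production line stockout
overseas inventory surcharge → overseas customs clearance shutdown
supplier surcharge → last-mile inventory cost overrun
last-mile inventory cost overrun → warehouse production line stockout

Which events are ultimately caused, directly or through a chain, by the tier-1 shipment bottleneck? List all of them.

the component distribution center strike, the overseas customs clearance shutdown, the port carrier delay, the warehouse production line stockout

Direct effects: the port carrier delay, the overseas customs clearance shutdown, the component distribution center strike.
2 steps out: the warehouse production line stockout.
Not reachable from it: the port shipment cancellation, the supplier surcharge, the inbound order backlog cost overrun, the overseas inventory surcharge, the port supplier shutdown, the last-mile inventory cost overrun, the overseas contract delay.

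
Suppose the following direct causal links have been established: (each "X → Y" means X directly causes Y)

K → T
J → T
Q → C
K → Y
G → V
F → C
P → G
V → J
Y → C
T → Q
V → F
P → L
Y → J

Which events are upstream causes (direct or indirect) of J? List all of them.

G, K, P, V, Y

Immediate causes of J: V, Y.
Further upstream: P, G, K.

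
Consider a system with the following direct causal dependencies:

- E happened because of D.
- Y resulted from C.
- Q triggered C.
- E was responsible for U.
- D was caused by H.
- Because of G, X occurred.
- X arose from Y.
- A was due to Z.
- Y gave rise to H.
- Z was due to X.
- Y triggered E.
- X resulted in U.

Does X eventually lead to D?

No

X leads to Z, U, A; D is not among them.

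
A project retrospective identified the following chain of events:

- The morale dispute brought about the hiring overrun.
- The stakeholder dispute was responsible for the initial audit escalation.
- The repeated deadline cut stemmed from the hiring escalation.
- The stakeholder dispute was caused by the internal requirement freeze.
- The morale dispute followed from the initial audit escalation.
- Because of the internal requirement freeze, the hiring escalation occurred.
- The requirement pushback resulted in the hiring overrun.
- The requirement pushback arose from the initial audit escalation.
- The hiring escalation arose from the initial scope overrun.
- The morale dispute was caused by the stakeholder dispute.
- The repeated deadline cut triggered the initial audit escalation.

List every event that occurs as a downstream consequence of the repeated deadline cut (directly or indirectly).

Direct effects: the initial audit escalation.
2 steps out: the morale dispute, the requirement pushback.
3 steps out: the hiring overrun.
Not reachable from it: the internal requirement freeze, the hiring escalation, the stakeholder dispute, the initial scope overrun.

the hiring overrun, the initial audit escalation, the morale dispute, the requirement pushback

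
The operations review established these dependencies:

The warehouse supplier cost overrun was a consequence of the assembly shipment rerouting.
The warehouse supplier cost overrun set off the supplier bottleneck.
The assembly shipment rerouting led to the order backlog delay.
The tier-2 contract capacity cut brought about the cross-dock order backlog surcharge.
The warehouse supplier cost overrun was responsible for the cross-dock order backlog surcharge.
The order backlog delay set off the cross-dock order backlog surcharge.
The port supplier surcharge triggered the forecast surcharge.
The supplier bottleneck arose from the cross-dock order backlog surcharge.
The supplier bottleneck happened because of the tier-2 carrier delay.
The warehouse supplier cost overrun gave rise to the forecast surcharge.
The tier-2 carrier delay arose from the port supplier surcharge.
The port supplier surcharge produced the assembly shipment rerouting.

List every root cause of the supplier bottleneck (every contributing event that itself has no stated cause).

the port supplier surcharge, the tier-2 contract capacity cut

Tracing upstream from the supplier bottleneck: the supplier bottleneck ← the tier-2 carrier delay ← the port supplier surcharge.
A separate upstream branch: the supplier bottleneck ← the cross-dock order backlog surcharge ← the tier-2 contract capacity cut.
Each of those chain origins has no stated cause.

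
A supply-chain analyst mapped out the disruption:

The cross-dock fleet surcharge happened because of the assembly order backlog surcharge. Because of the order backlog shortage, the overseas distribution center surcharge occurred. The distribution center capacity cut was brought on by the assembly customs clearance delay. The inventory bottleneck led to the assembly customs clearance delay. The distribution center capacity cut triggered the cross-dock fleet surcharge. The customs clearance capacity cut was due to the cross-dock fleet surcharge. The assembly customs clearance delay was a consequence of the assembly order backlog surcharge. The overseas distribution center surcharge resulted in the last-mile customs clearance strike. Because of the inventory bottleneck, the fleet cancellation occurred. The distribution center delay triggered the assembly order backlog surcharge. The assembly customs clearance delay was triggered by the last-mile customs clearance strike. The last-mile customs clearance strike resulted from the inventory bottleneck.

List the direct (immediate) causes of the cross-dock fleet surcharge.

the assembly order backlog surcharge, the distribution center capacity cut

Upstream contributors include the inventory bottleneck, the distribution center delay, the order backlog shortage, the overseas distribution center surcharge, the last-mile customs clearance strike, the assembly customs clearance delay, but only the assembly order backlog surcharge, the distribution center capacity cut feed directly into the cross-dock fleet surcharge.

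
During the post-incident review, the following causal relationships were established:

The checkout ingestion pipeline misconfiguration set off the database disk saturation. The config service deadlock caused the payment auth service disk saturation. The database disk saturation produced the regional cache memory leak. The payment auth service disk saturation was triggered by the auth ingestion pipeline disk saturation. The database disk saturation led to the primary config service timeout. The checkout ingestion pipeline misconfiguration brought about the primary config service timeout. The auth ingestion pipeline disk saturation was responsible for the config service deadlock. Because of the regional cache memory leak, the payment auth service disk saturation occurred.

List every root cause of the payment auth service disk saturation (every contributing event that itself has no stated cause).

the auth ingestion pipeline disk saturation, the checkout ingestion pipeline misconfiguration

Tracing upstream from the payment auth service disk saturation: the payment auth service disk saturation ← the regional cache memory leak ← the database disk saturation ← the checkout ingestion pipeline misconfiguration.
A separate upstream branch: the payment auth service disk saturation ← the auth ingestion pipeline disk saturation.
Each of those chain origins has no stated cause.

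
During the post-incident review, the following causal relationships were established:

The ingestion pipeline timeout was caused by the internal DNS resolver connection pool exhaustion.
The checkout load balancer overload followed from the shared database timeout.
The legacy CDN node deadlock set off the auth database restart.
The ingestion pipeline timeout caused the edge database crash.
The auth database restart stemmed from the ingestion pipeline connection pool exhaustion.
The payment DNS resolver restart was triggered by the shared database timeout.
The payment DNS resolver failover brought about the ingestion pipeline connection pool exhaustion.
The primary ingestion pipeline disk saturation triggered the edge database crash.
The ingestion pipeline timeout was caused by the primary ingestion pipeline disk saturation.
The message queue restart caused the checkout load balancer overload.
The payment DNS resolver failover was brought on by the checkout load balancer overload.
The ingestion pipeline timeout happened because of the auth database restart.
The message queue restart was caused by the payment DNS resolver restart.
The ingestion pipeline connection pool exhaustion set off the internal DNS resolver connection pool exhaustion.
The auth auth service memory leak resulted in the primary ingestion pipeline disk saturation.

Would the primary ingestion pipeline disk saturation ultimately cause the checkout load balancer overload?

The primary ingestion pipeline disk saturation leads to the ingestion pipeline timeout, the edge database crash; the checkout load balancer overload is not among them.

No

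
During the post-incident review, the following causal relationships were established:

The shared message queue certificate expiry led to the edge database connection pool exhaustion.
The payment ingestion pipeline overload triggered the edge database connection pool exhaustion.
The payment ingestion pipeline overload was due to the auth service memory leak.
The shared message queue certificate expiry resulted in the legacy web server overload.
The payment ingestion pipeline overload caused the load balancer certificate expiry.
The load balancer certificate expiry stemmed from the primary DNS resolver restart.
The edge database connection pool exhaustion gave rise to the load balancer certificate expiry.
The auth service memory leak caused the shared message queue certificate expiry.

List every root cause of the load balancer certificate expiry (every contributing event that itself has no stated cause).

Tracing upstream from the load balancer certificate expiry: the load balancer certificate expiry ← the payment ingestion pipeline overload ← the auth service memory leak.
A separate upstream branch: the load balancer certificate expiry ← the primary DNS resolver restart.
Each of those chain origins has no stated cause.

the auth service memory leak, the primary DNS resolver restart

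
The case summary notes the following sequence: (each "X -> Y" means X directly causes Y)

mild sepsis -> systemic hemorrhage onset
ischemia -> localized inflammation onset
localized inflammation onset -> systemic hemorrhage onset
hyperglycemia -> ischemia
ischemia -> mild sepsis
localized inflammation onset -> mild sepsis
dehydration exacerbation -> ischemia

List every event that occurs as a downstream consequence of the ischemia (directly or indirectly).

the localized inflammation onset, the mild sepsis, the systemic hemorrhage onset

Direct effects: the localized inflammation onset, the mild sepsis.
2 steps out: the systemic hemorrhage onset.
Not reachable from it: the dehydration exacerbation, the hyperglycemia.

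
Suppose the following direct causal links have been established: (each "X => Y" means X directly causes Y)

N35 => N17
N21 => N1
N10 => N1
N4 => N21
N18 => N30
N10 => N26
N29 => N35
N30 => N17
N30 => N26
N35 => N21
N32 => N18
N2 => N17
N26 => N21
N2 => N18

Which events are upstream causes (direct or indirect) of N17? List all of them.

N18, N2, N29, N30, N32, N35

Immediate causes of N17: N2, N30, N35.
Further upstream: N29, N32, N18.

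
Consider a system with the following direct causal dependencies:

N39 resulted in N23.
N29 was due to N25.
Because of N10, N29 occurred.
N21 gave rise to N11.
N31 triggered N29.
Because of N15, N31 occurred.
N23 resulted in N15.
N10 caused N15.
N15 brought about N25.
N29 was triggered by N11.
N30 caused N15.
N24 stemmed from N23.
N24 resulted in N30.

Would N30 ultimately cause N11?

No

N30 leads to N15, N25, N31, N29; N11 is not among them.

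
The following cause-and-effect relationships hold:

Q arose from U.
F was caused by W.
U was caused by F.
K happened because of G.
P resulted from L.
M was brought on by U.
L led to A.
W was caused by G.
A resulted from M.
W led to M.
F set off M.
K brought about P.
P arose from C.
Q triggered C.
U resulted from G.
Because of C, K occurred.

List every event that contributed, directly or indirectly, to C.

F, G, Q, U, W

Immediate cause of C: Q.
Further upstream: G, W, F, U.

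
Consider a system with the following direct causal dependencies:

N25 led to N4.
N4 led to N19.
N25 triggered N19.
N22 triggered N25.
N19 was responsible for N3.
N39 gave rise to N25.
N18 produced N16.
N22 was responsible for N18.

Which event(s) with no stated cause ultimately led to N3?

Tracing upstream from N3: N3 ← N19 ← N25 ← N22.
A separate upstream branch: N3 ← N19 ← N25 ← N39.
Each of those chain origins has no stated cause.

N22, N39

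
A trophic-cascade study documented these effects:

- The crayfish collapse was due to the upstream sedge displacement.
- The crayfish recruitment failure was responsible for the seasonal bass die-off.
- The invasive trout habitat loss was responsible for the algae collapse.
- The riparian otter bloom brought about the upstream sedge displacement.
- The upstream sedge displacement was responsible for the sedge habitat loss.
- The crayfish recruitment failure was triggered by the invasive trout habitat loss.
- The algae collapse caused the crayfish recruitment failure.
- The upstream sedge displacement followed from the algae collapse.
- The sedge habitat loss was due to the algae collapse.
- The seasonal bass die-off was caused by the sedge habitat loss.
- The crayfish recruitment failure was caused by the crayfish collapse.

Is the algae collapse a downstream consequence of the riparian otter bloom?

The riparian otter bloom leads to the upstream sedge displacement, the crayfish collapse, the sedge habitat loss, the crayfish recruitment failure, the seasonal bass die-off; the algae collapse is not among them.

No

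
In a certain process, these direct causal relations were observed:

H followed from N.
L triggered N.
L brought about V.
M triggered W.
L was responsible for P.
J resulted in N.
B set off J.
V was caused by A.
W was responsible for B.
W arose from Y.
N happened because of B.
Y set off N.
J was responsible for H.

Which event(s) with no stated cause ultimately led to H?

L, M, Y

Tracing upstream from H: H ← N ← L.
A separate upstream branch: H ← J ← B ← W ← M.
A separate upstream branch: H ← N ← Y.
Each of those chain origins has no stated cause.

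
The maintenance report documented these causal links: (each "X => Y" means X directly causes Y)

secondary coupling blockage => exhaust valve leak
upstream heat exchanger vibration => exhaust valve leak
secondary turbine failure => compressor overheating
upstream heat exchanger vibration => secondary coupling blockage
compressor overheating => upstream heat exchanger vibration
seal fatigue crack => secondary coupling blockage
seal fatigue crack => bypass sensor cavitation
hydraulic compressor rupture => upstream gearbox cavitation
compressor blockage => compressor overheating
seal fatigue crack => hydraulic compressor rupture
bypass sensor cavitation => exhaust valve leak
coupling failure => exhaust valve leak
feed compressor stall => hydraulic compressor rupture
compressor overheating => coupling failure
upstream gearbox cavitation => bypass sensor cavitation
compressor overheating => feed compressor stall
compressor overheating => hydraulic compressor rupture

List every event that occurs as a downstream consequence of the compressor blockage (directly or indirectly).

Direct effects: the compressor overheating.
2 steps out: the feed compressor stall, the hydraulic compressor rupture, the upstream heat exchanger vibration, the coupling failure.
3 steps out: the upstream gearbox cavitation, the secondary coupling blockage, the exhaust valve leak.
4 steps out: the bypass sensor cavitation.
Not reachable from it: the secondary turbine failure, the seal fatigue crack.

the bypass sensor cavitation, the compressor overheating, the coupling failure, the exhaust valve leak, the feed compressor stall, the hydraulic compressor rupture, the secondary coupling blockage, the upstream gearbox cavitation, the upstream heat exchanger vibration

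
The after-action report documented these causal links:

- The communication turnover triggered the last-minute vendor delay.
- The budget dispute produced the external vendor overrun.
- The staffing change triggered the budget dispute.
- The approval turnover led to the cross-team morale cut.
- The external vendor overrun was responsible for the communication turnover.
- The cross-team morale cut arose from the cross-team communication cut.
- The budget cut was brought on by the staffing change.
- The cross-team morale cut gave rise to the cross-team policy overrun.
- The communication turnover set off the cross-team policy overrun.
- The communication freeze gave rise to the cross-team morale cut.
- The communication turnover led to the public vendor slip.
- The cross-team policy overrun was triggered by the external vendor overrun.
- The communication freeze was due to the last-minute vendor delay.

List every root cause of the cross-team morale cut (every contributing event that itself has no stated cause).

Tracing upstream from the cross-team morale cut: the cross-team morale cut ← the communication freeze ← the last-minute vendor delay ← the communication turnover ← the external vendor overrun ← the budget dispute ← the staffing change.
A separate upstream branch: the cross-team morale cut ← the cross-team communication cut.
A separate upstream branch: the cross-team morale cut ← the approval turnover.
Each of those chain origins has no stated cause.

the approval turnover, the cross-team communication cut, the staffing change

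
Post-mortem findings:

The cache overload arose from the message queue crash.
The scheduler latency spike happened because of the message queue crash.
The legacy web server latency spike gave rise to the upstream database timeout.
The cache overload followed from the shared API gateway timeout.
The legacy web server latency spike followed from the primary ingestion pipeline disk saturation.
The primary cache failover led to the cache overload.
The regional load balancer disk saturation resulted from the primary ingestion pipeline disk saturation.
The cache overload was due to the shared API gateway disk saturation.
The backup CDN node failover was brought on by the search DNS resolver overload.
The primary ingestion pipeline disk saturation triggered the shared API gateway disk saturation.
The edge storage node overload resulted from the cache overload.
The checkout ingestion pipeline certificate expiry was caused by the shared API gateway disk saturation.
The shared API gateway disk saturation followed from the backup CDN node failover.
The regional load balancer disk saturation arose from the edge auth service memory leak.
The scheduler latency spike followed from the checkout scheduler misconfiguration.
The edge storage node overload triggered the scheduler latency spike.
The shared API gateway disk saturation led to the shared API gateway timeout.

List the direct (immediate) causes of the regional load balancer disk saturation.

the edge auth service memory leak, the primary ingestion pipeline disk saturation → the regional load balancer disk saturation with nothing further upstream stated.

the edge auth service memory leak, the primary ingestion pipeline disk saturation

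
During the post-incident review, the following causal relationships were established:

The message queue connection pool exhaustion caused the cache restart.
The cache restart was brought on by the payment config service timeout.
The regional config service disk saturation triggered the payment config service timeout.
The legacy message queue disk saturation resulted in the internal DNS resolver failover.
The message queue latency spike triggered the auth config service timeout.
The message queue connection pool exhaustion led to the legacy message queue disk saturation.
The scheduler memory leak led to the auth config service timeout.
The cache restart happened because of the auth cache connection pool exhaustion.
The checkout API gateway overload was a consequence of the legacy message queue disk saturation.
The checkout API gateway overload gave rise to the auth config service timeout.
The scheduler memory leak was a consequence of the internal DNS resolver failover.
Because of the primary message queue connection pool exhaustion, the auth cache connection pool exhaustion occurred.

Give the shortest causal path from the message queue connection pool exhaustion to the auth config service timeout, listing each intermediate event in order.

the message queue connection pool exhaustion → the legacy message queue disk saturation
the legacy message queue disk saturation → the checkout API gateway overload
the checkout API gateway overload → the auth config service timeout
Length: 3 steps.

the message queue connection pool exhaustion → the legacy message queue disk saturation → the checkout API gateway overload → the auth config service timeout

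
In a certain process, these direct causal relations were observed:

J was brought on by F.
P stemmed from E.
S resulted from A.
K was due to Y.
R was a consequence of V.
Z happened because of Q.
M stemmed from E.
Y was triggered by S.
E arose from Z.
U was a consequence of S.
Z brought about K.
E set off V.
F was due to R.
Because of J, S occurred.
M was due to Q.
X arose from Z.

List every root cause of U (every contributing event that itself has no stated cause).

A, Q

Tracing upstream from U: U ← S ← J ← F ← R ← V ← E ← Z ← Q.
A separate upstream branch: U ← S ← A.
Each of those chain origins has no stated cause.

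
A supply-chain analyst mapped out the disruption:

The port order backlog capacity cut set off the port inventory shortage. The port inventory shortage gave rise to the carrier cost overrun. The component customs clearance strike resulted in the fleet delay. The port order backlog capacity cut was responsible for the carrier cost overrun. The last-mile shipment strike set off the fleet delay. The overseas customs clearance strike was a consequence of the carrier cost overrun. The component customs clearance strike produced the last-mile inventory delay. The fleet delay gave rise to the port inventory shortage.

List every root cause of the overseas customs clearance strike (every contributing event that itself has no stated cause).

the component customs clearance strike, the last-mile shipment strike, the port order backlog capacity cut

Tracing upstream from the overseas customs clearance strike: the overseas customs clearance strike ← the carrier cost overrun ← the port inventory shortage ← the fleet delay ← the last-mile shipment strike.
A separate upstream branch: the overseas customs clearance strike ← the carrier cost overrun ← the port inventory shortage ← the fleet delay ← the component customs clearance strike.
A separate upstream branch: the overseas customs clearance strike ← the carrier cost overrun ← the port order backlog capacity cut.
Each of those chain origins has no stated cause.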